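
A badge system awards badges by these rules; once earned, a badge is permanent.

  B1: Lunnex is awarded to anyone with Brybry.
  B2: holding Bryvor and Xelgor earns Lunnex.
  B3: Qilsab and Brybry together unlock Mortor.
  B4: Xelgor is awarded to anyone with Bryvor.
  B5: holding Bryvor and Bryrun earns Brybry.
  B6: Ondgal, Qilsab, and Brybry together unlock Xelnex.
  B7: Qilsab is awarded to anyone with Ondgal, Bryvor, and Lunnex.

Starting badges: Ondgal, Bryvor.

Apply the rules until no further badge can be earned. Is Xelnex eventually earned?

No

Xelnex would need Ondgal, Qilsab, and Brybry (B6), but Brybry is never earned.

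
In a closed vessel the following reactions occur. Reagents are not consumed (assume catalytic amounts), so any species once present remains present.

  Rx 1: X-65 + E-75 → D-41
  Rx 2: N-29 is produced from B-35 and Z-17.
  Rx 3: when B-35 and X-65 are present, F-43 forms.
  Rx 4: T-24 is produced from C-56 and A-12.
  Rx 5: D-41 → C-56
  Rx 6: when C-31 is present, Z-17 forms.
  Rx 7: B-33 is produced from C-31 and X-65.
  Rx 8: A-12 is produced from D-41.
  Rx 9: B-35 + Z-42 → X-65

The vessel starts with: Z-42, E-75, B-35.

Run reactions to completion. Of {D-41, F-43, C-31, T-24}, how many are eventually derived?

3

B-35 and Z-42 present → X-65 forms (Rx 9).
B-35 and X-65 present → F-43 forms (Rx 3).
X-65 and E-75 present → D-41 forms (Rx 1).
D-41 present → C-56 forms (Rx 5).
D-41 present → A-12 forms (Rx 8).
C-56 and A-12 present → T-24 forms (Rx 4).
D-41: reached.
F-43: reached.
No rule produces C-31, and it is not given.
T-24: reached.
Reached: D-41, F-43, and T-24 — 3 of the 4.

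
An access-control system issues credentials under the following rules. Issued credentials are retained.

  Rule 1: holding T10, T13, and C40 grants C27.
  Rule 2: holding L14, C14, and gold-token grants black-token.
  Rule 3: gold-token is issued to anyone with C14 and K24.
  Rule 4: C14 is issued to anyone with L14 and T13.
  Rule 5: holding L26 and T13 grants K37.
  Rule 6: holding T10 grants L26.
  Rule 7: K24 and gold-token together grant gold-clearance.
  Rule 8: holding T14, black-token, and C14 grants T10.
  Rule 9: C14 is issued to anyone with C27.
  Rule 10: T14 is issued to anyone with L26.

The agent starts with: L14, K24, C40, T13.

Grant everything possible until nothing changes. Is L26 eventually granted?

No

L26 would need T10 (Rule 6), but T10 is never granted.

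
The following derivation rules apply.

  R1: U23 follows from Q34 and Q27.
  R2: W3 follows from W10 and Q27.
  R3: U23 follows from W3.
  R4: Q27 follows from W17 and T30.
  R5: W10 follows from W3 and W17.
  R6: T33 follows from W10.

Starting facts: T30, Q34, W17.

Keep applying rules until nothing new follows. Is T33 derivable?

T33 would need W10 (R6), but W10 is never established.

No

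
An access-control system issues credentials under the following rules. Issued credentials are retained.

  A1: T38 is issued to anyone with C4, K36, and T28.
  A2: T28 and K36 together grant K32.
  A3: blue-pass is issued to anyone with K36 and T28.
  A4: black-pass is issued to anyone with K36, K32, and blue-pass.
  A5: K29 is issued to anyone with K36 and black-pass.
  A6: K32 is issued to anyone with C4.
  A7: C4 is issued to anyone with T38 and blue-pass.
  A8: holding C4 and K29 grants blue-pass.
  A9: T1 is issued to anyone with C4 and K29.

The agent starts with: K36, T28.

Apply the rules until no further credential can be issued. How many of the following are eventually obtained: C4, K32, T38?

1

Holding T28 and K36 grants K32 (A2).
C4 would need T38 and blue-pass (A7), but T38 is never granted.
K32: reached.
T38 would need C4, K36, and T28 (A1), but C4 is never granted.
Reached: K32 — 1 of the 3.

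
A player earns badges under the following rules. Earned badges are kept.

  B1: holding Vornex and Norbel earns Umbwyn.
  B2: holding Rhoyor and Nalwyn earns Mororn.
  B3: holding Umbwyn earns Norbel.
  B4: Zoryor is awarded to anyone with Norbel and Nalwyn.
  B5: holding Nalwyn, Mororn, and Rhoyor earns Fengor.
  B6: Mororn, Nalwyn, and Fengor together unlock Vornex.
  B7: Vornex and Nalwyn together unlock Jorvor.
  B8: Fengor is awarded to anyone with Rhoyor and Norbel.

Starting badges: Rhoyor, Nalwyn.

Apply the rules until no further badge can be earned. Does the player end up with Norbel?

Norbel would need Umbwyn (B3), but Umbwyn is never earned.

No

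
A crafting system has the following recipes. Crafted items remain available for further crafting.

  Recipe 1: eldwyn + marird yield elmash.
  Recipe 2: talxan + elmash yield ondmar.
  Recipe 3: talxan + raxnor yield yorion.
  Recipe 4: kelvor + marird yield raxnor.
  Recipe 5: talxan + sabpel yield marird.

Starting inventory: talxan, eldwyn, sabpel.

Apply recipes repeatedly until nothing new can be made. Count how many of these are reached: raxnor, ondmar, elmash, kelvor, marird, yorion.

Using Recipe 5, talxan and sabpel make marird.
eldwyn + marird → elmash (Recipe 1).
talxan + elmash → ondmar (Recipe 2).
raxnor would need kelvor and marird (Recipe 4), but kelvor is never obtained.
ondmar: reached.
elmash: reached.
No rule produces kelvor, and it is not given.
marird: reached.
yorion would need talxan and raxnor (Recipe 3), but raxnor is never obtained.
Reached: ondmar, elmash, and marird — 3 of the 6.

3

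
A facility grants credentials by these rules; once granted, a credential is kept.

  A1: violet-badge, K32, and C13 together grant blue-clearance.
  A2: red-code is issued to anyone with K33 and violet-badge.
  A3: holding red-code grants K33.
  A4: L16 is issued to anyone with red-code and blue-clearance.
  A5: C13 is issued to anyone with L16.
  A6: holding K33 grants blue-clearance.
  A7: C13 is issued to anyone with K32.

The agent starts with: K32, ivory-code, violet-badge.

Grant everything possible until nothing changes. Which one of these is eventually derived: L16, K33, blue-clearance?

blue-clearance

Holding K32 grants C13 (A7).
Holding violet-badge, K32, and C13 grants blue-clearance (A1).
L16 would need red-code and blue-clearance (A4), but red-code is never granted. K33 would need red-code (A3), but red-code is never granted.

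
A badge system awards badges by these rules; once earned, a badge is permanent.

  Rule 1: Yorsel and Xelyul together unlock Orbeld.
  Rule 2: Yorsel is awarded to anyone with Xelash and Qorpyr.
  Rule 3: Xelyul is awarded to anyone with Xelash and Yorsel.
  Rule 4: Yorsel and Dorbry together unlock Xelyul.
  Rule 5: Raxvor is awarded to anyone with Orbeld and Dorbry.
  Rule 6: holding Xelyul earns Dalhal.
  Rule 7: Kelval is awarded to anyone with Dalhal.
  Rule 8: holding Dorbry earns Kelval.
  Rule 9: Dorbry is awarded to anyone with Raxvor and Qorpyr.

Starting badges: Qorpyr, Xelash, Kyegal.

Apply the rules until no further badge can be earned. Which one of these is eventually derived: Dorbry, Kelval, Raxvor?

With Xelash and Qorpyr, Yorsel is earned (Rule 2).
With Xelash and Yorsel, Xelyul is earned (Rule 3).
With Xelyul, Dalhal is earned (Rule 6).
With Dalhal, Kelval is earned (Rule 7).
Raxvor would need Orbeld and Dorbry (Rule 5), but Dorbry is never earned. Dorbry would need Raxvor and Qorpyr (Rule 9), but Raxvor is never earned.

Kelval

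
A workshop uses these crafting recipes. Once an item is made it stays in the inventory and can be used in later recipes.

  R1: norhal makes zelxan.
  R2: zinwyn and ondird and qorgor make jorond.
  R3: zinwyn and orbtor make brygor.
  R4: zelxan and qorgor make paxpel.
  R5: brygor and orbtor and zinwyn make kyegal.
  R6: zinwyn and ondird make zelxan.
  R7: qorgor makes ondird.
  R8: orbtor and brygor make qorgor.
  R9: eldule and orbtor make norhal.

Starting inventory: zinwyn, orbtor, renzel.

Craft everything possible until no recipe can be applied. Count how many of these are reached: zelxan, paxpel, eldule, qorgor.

3

zinwyn and orbtor → brygor (R3).
Using R8, orbtor and brygor make qorgor.
qorgor → ondird (R7).
zinwyn and ondird → zelxan (R6).
Using R4, zelxan and qorgor make paxpel.
zelxan: reached.
paxpel: reached.
No rule produces eldule, and it is not given.
qorgor: reached.
Reached: zelxan, paxpel, and qorgor — 3 of the 4.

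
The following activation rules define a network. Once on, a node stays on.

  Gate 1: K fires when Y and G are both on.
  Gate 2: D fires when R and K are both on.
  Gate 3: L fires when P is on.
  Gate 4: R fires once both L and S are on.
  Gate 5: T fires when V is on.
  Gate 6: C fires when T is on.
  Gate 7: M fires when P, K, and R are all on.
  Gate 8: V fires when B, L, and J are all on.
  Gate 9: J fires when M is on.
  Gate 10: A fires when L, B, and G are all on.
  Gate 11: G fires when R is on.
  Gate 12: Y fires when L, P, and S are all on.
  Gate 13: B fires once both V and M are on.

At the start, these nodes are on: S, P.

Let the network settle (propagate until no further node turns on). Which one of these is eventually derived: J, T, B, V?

Gate 3: P on → L on.
L and S are on, so R fires (Gate 4).
L, P, and S are on, so Y fires (Gate 12).
R is on, so G fires (Gate 11).
Y and G are on, so K fires (Gate 1).
Gate 7: P, K, and R on → M on.
Gate 9: M on → J on.
V would need B, L, and J (Gate 8), but B never turns on. B would need V and M (Gate 13), but V never turns on. T would need V (Gate 5), but V never turns on.

J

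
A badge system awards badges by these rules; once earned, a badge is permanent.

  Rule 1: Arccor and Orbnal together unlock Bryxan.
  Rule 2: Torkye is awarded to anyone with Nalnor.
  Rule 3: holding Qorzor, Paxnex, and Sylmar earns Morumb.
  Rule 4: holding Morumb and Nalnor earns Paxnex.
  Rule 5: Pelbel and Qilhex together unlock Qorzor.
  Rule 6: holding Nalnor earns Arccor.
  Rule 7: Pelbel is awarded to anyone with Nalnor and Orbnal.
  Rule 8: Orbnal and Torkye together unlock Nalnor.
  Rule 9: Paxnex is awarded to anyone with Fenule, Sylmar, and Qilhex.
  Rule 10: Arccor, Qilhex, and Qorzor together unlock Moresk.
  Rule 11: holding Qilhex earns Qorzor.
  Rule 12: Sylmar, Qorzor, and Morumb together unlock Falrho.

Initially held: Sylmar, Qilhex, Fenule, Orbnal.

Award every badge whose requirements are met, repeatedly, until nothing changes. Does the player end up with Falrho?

Yes

With Qilhex, Qorzor is earned (Rule 11).
With Fenule, Sylmar, and Qilhex, Paxnex is earned (Rule 9).
With Qorzor, Paxnex, and Sylmar, Morumb is earned (Rule 3).
With Sylmar, Qorzor, and Morumb, Falrho is earned (Rule 12).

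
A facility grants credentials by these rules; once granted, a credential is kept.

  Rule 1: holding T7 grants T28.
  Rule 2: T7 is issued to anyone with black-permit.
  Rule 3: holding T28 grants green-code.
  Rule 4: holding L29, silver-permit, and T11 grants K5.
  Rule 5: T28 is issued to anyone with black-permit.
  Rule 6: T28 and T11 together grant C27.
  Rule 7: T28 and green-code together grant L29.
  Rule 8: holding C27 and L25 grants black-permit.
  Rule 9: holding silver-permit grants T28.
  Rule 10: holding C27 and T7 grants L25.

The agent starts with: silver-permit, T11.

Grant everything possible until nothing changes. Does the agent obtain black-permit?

No

black-permit would need C27 and L25 (Rule 8), but L25 is never granted.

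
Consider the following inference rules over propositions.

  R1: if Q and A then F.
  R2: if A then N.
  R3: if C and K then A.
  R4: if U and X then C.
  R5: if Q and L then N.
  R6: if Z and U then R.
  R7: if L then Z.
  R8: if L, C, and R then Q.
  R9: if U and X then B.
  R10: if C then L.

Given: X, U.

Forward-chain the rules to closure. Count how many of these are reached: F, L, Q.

2

From U and X, R4 gives C.
C holds, so L follows (R10).
From L, R7 gives Z.
From Z and U, R6 gives R.
L, C, and R hold, so Q follows (R8).
F would need Q and A (R1), but A is never established.
L: reached.
Q: reached.
Reached: L and Q — 2 of the 3.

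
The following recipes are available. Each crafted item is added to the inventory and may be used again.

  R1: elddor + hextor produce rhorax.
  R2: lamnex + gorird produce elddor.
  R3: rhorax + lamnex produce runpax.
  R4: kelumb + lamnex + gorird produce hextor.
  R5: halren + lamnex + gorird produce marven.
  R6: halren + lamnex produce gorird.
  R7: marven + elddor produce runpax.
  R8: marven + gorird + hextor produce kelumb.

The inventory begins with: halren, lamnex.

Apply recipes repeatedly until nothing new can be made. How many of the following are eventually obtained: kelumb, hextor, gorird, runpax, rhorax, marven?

halren + lamnex → gorird (R6).
halren + lamnex + gorird → marven (R5).
Using R2, lamnex and gorird make elddor.
Using R7, marven and elddor make runpax.
kelumb would need marven, gorird, and hextor (R8), but hextor is never obtained.
hextor would need kelumb, lamnex, and gorird (R4), but kelumb is never obtained.
gorird: reached.
runpax: reached.
rhorax would need elddor and hextor (R1), but hextor is never obtained.
marven: reached.
Reached: gorird, runpax, and marven — 3 of the 6.

3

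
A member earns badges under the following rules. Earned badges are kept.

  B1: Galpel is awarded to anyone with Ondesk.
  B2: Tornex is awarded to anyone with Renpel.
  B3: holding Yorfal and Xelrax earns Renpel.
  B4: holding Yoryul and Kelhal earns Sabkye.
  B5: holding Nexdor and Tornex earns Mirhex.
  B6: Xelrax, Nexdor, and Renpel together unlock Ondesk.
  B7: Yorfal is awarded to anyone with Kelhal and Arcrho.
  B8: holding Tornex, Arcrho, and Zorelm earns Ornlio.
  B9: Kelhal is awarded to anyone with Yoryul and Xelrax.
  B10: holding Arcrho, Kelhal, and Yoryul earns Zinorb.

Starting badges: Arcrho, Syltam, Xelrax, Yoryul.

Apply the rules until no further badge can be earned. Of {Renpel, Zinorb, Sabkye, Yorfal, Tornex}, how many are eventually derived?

5

With Yoryul and Xelrax, Kelhal is earned (B9).
With Arcrho, Kelhal, and Yoryul, Zinorb is earned (B10).
With Kelhal and Arcrho, Yorfal is earned (B7).
With Yoryul and Kelhal, Sabkye is earned (B4).
With Yorfal and Xelrax, Renpel is earned (B3).
With Renpel, Tornex is earned (B2).
Renpel: reached.
Zinorb: reached.
Sabkye: reached.
Yorfal: reached.
Tornex: reached.
All 5 are reached.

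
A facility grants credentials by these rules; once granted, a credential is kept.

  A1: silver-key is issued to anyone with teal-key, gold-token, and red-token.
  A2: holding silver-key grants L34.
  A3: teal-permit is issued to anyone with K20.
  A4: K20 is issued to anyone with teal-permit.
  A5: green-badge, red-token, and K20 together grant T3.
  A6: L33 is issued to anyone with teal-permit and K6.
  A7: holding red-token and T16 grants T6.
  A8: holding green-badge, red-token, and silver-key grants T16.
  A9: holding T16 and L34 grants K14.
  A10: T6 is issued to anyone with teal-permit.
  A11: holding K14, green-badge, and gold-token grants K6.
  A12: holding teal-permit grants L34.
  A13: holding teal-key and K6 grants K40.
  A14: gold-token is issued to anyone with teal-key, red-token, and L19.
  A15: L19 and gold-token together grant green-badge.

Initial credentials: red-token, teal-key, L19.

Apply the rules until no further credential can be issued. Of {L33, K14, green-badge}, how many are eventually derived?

2

Holding teal-key, red-token, and L19 grants gold-token (A14).
Holding L19 and gold-token grants green-badge (A15).
Holding teal-key, gold-token, and red-token grants silver-key (A1).
Holding silver-key grants L34 (A2).
Holding green-badge, red-token, and silver-key grants T16 (A8).
Holding T16 and L34 grants K14 (A9).
L33 would need teal-permit and K6 (A6), but teal-permit is never granted.
K14: reached.
green-badge: reached.
Reached: K14 and green-badge — 2 of the 3.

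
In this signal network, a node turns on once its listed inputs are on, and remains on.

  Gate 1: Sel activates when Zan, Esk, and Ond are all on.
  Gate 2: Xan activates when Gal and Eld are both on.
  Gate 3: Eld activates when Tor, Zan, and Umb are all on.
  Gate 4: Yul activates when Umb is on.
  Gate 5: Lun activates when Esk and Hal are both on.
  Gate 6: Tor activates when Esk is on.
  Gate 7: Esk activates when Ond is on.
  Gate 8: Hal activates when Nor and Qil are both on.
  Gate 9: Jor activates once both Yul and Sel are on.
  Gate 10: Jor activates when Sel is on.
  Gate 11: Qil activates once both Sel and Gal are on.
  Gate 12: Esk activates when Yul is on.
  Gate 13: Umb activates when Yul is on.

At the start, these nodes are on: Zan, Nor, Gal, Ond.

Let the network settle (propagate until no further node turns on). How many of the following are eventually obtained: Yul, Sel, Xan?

1

Gate 7: Ond on → Esk on.
Zan, Esk, and Ond are on, so Sel activates (Gate 1).
Yul would need Umb (Gate 4), but Umb never turns on.
Sel: reached.
Xan would need Gal and Eld (Gate 2), but Eld never turns on.
Reached: Sel — 1 of the 3.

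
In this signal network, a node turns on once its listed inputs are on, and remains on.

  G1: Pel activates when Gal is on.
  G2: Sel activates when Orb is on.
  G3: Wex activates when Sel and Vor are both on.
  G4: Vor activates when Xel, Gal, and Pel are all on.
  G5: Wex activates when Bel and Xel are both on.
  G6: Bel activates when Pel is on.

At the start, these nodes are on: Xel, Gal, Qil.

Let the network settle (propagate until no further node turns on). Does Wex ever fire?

Yes

G1: Gal on → Pel on.
G6: Pel on → Bel on.
G5: Bel and Xel on → Wex on.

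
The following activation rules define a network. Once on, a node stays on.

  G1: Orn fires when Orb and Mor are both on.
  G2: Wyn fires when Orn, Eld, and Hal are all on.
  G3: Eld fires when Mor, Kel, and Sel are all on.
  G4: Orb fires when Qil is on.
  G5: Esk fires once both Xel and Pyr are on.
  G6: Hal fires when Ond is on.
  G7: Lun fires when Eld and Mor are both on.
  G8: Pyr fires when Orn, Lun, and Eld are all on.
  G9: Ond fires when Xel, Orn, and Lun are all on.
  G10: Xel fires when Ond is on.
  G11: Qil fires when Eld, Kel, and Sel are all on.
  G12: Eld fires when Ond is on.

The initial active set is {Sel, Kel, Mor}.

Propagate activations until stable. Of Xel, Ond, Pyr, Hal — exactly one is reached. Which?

Pyr

G3: Mor, Kel, and Sel on → Eld on.
Eld, Kel, and Sel are on, so Qil fires (G11).
Eld and Mor are on, so Lun fires (G7).
Qil is on, so Orb fires (G4).
Orb and Mor are on, so Orn fires (G1).
Orn, Lun, and Eld are on, so Pyr fires (G8).
Xel would need Ond (G10), but Ond never turns on. Ond would need Xel, Orn, and Lun (G9), but Xel never turns on. Hal would need Ond (G6), but Ond never turns on.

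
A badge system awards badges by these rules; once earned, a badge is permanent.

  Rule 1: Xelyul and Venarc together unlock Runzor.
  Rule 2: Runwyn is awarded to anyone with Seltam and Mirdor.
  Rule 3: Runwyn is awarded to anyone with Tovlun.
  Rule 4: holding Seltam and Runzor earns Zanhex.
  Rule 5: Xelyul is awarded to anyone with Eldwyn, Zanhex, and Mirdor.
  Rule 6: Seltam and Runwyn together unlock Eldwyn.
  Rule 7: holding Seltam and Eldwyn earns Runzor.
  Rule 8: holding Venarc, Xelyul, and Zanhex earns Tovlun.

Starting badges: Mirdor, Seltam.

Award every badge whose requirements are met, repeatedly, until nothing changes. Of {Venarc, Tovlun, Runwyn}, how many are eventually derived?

1

With Seltam and Mirdor, Runwyn is earned (Rule 2).
No rule produces Venarc, and it is not given.
Tovlun would need Venarc, Xelyul, and Zanhex (Rule 8), but Venarc is never earned.
Runwyn: reached.
Reached: Runwyn — 1 of the 3.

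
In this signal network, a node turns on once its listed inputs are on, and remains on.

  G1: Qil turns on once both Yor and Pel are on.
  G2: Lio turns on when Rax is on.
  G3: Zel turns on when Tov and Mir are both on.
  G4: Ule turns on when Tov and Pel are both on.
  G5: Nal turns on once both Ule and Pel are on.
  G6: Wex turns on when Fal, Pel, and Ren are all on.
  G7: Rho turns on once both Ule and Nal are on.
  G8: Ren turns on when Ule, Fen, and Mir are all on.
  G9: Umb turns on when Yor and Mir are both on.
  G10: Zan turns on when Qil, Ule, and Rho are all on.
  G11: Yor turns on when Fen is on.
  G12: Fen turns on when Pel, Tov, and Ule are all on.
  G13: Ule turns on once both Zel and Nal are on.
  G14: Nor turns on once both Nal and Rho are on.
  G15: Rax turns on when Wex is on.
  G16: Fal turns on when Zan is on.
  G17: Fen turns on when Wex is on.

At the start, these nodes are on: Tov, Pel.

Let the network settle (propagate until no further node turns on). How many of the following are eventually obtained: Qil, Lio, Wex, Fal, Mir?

2

G4: Tov and Pel on → Ule on.
Pel, Tov, and Ule are on, so Fen turns on (G12).
G5: Ule and Pel on → Nal on.
Ule and Nal are on, so Rho turns on (G7).
G11: Fen on → Yor on.
G1: Yor and Pel on → Qil on.
Qil, Ule, and Rho are on, so Zan turns on (G10).
Zan is on, so Fal turns on (G16).
Qil: reached.
Lio would need Rax (G2), but Rax never turns on.
Wex would need Fal, Pel, and Ren (G6), but Ren never turns on.
Fal: reached.
No rule produces Mir, and it is not given.
Reached: Qil and Fal — 2 of the 5.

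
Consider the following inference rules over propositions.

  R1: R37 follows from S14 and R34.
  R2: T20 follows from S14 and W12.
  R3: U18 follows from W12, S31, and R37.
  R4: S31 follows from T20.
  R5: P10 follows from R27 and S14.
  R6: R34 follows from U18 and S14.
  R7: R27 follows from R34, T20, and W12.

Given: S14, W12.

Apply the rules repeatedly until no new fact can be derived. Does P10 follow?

P10 would need R27 and S14 (R5), but R27 is never established.

No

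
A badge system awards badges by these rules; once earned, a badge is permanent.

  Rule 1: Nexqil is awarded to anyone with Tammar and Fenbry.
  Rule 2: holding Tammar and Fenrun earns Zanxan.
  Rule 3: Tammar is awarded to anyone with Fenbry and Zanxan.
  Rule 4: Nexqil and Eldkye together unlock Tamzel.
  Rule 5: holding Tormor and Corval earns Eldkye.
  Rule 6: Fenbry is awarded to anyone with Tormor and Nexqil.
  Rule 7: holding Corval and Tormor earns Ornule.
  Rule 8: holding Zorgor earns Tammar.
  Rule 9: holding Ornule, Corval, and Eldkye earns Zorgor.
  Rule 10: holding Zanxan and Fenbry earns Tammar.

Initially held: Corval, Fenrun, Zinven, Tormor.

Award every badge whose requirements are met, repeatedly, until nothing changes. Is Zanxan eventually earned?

Yes

With Corval and Tormor, Ornule is earned (Rule 7).
With Tormor and Corval, Eldkye is earned (Rule 5).
With Ornule, Corval, and Eldkye, Zorgor is earned (Rule 9).
With Zorgor, Tammar is earned (Rule 8).
With Tammar and Fenrun, Zanxan is earned (Rule 2).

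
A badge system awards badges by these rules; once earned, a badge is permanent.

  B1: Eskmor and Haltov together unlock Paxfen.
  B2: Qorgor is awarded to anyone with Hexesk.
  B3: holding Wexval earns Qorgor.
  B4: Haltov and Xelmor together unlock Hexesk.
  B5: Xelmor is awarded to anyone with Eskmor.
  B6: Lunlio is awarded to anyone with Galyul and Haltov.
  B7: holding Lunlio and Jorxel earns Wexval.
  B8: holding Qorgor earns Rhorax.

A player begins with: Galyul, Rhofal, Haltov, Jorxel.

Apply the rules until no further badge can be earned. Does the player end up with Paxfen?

No

Paxfen would need Eskmor and Haltov (B1), but Eskmor is never earned.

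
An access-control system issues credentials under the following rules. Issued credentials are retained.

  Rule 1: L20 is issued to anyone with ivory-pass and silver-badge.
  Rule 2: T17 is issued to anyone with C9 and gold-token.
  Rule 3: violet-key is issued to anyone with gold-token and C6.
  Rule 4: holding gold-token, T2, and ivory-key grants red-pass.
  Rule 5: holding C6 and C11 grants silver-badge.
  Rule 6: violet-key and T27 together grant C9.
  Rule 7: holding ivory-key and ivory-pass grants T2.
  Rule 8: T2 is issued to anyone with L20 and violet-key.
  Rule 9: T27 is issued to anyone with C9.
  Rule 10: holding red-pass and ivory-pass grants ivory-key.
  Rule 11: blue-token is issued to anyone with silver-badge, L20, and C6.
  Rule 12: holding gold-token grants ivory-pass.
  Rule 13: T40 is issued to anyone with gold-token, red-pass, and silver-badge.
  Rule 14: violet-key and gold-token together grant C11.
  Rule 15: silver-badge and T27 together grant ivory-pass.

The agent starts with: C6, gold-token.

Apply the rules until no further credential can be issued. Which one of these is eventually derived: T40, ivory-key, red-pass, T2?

T2

Holding gold-token and C6 grants violet-key (Rule 3).
Holding gold-token grants ivory-pass (Rule 12).
Holding violet-key and gold-token grants C11 (Rule 14).
Holding C6 and C11 grants silver-badge (Rule 5).
Holding ivory-pass and silver-badge grants L20 (Rule 1).
Holding L20 and violet-key grants T2 (Rule 8).
red-pass would need gold-token, T2, and ivory-key (Rule 4), but ivory-key is never granted. T40 would need gold-token, red-pass, and silver-badge (Rule 13), but red-pass is never granted. ivory-key would need red-pass and ivory-pass (Rule 10), but red-pass is never granted.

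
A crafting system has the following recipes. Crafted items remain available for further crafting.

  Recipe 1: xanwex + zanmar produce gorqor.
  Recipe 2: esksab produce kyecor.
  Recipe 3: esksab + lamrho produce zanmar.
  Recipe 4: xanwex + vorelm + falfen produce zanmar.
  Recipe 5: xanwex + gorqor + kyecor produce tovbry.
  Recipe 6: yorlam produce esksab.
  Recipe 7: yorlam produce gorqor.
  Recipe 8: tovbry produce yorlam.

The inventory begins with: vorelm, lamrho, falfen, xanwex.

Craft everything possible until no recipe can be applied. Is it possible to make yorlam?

yorlam would need tovbry (Recipe 8), but tovbry is never obtained.

No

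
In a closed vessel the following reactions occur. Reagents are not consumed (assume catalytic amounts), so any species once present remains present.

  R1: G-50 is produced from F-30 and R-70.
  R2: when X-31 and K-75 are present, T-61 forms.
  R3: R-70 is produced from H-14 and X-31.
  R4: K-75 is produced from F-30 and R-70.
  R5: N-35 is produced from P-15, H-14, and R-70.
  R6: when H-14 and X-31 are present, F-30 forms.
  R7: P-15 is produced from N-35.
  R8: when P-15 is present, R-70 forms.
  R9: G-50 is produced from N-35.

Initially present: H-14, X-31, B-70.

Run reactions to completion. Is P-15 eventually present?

No

P-15 would need N-35 (R7), but N-35 never forms.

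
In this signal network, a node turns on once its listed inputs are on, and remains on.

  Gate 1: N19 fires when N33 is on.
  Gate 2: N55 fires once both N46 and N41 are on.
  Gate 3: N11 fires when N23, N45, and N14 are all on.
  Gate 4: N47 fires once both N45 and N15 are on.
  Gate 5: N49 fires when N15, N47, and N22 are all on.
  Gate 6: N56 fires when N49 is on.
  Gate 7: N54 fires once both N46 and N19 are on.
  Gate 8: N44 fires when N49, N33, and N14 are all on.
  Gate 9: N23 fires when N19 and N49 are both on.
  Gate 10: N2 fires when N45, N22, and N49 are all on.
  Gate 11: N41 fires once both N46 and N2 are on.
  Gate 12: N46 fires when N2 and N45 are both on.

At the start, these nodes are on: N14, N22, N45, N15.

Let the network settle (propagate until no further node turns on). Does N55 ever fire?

N45 and N15 are on, so N47 fires (Gate 4).
Gate 5: N15, N47, and N22 on → N49 on.
Gate 10: N45, N22, and N49 on → N2 on.
Gate 12: N2 and N45 on → N46 on.
N46 and N2 are on, so N41 fires (Gate 11).
N46 and N41 are on, so N55 fires (Gate 2).

Yes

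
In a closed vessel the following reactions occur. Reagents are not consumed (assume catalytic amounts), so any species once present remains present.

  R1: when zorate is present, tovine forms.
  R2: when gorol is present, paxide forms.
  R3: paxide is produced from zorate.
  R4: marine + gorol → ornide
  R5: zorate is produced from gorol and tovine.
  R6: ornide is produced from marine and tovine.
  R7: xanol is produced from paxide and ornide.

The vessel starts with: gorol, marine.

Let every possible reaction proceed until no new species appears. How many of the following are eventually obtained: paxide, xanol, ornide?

3

marine and gorol present → ornide forms (R4).
gorol present → paxide forms (R2).
paxide and ornide present → xanol forms (R7).
paxide: reached.
xanol: reached.
ornide: reached.
All 3 are reached.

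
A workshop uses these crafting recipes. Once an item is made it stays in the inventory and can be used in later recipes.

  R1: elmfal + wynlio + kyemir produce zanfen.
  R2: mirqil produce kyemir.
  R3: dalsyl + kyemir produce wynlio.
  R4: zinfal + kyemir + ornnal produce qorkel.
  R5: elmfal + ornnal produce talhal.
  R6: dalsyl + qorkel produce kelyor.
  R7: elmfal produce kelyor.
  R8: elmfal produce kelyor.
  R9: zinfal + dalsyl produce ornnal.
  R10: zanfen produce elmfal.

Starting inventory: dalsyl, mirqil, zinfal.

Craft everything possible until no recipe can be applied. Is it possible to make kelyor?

Yes

mirqil → kyemir (R2).
zinfal + dalsyl → ornnal (R9).
zinfal + kyemir + ornnal → qorkel (R4).
dalsyl + qorkel → kelyor (R6).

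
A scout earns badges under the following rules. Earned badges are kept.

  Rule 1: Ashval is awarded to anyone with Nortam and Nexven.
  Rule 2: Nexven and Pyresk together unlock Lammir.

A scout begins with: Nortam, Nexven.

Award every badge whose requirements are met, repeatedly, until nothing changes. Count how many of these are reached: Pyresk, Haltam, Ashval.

With Nortam and Nexven, Ashval is earned (Rule 1).
No rule produces Pyresk, and it is not given.
No rule produces Haltam, and it is not given.
Ashval: reached.
Reached: Ashval — 1 of the 3.

1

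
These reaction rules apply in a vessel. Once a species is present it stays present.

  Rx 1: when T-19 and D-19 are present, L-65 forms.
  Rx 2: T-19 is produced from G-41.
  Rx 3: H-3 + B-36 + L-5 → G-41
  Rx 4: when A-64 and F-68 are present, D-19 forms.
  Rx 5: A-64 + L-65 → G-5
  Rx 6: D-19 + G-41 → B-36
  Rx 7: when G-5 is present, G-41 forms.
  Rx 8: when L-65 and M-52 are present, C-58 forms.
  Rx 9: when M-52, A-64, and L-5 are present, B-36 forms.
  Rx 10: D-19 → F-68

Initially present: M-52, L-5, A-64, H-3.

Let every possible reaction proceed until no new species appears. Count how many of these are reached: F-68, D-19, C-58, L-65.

F-68 would need D-19 (Rx 10), but D-19 never forms.
D-19 would need A-64 and F-68 (Rx 4), but F-68 never forms.
C-58 would need L-65 and M-52 (Rx 8), but L-65 never forms.
L-65 would need T-19 and D-19 (Rx 1), but D-19 never forms.
None of the 4 are reached.

0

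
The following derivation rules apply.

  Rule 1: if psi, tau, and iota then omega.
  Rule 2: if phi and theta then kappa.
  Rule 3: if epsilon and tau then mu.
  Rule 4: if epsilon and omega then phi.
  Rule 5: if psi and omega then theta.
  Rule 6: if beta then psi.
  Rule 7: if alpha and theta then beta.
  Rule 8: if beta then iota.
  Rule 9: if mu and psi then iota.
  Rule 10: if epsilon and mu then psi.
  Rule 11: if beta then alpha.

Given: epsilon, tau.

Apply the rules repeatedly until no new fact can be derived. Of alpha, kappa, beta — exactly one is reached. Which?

From epsilon and tau, Rule 3 gives mu.
From epsilon and mu, Rule 10 gives psi.
From mu and psi, Rule 9 gives iota.
psi, tau, and iota hold, so omega follows (Rule 1).
From epsilon and omega, Rule 4 gives phi.
From psi and omega, Rule 5 gives theta.
phi and theta hold, so kappa follows (Rule 2).
beta would need alpha and theta (Rule 7), but alpha is never established. alpha would need beta (Rule 11), but beta is never established.

kappa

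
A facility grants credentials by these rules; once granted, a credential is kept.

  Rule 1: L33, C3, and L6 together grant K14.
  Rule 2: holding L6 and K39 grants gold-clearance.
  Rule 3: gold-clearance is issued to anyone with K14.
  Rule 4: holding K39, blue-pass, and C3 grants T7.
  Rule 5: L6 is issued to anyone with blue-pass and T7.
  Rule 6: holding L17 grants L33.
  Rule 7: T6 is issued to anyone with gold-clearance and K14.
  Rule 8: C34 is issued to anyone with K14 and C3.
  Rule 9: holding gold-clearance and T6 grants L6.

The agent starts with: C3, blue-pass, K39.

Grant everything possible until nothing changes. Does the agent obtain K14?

No

K14 would need L33, C3, and L6 (Rule 1), but L33 is never granted.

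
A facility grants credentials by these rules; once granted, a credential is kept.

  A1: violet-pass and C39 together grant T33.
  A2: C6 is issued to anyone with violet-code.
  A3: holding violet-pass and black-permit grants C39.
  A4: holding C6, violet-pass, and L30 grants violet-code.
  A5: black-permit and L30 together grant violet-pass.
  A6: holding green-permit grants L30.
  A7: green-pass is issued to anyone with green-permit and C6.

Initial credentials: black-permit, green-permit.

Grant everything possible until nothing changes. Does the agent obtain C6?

No

C6 would need violet-code (A2), but violet-code is never granted.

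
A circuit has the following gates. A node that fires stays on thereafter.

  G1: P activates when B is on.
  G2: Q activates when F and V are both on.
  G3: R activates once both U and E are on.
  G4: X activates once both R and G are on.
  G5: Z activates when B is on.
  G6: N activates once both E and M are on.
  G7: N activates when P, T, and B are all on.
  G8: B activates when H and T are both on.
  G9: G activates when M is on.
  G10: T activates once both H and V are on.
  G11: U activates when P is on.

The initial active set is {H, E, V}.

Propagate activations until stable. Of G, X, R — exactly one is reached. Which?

H and V are on, so T activates (G10).
H and T are on, so B activates (G8).
G1: B on → P on.
G11: P on → U on.
U and E are on, so R activates (G3).
G would need M (G9), but M never turns on. X would need R and G (G4), but G never turns on.

R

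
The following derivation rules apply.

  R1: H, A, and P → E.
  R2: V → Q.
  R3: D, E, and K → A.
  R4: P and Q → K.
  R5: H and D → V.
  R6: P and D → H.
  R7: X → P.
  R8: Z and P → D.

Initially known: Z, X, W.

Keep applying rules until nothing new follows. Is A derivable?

A would need D, E, and K (R3), but E is never established.

No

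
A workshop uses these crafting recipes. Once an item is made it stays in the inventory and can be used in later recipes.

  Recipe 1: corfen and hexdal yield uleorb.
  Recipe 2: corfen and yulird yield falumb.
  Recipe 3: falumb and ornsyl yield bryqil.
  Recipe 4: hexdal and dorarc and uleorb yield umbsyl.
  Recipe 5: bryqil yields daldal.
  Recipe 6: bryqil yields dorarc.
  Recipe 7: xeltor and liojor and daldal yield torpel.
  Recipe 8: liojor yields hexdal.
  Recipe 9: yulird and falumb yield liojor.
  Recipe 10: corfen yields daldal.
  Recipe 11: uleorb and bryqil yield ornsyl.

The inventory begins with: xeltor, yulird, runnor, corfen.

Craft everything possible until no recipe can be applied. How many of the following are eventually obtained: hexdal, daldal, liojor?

corfen → daldal (Recipe 10).
corfen and yulird → falumb (Recipe 2).
Using Recipe 9, yulird and falumb make liojor.
liojor → hexdal (Recipe 8).
hexdal: reached.
daldal: reached.
liojor: reached.
All 3 are reached.

3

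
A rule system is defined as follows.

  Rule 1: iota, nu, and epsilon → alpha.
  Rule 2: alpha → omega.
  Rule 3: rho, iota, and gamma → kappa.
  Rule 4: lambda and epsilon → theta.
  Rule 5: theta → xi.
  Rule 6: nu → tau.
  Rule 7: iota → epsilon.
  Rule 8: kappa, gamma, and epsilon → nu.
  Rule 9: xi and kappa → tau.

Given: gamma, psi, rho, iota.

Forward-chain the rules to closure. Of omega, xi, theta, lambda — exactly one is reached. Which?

omega

From rho, iota, and gamma, Rule 3 gives kappa.
iota holds, so epsilon follows (Rule 7).
kappa, gamma, and epsilon hold, so nu follows (Rule 8).
From iota, nu, and epsilon, Rule 1 gives alpha.
alpha holds, so omega follows (Rule 2).
theta would need lambda and epsilon (Rule 4), but lambda is never established. No rule produces lambda, and it is not given. xi would need theta (Rule 5), but theta is never established.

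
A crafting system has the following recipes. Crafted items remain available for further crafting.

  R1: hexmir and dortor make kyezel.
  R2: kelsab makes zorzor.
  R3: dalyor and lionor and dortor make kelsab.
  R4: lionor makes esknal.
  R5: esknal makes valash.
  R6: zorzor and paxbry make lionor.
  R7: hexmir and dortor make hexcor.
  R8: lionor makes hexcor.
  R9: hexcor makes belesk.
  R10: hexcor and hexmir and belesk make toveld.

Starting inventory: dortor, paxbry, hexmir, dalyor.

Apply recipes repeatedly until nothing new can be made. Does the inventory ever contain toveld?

Yes

hexmir and dortor → hexcor (R7).
Using R9, hexcor makes belesk.
hexcor and hexmir and belesk → toveld (R10).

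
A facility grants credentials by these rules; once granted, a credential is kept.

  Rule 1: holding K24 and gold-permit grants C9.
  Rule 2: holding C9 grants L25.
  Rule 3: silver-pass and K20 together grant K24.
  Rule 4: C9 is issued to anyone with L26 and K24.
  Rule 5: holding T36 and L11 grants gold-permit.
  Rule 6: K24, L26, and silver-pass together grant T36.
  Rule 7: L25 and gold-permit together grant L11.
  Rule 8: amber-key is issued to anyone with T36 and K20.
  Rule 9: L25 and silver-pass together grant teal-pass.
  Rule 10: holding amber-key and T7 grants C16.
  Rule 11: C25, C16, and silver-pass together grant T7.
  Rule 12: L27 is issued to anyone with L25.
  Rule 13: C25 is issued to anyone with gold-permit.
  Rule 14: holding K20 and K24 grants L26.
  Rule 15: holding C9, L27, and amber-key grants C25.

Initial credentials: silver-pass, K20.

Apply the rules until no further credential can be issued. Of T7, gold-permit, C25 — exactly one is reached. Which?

Holding silver-pass and K20 grants K24 (Rule 3).
Holding K20 and K24 grants L26 (Rule 14).
Holding K24, L26, and silver-pass grants T36 (Rule 6).
Holding L26 and K24 grants C9 (Rule 4).
Holding T36 and K20 grants amber-key (Rule 8).
Holding C9 grants L25 (Rule 2).
Holding L25 grants L27 (Rule 12).
Holding C9, L27, and amber-key grants C25 (Rule 15).
gold-permit would need T36 and L11 (Rule 5), but L11 is never granted. T7 would need C25, C16, and silver-pass (Rule 11), but C16 is never granted.

C25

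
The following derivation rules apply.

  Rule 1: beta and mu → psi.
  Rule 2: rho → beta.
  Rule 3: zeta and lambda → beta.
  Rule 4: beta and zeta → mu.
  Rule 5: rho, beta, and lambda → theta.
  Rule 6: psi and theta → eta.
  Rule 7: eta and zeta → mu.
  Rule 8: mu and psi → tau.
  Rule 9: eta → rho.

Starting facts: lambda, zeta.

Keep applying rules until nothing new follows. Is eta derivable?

eta would need psi and theta (Rule 6), but theta is never established.

No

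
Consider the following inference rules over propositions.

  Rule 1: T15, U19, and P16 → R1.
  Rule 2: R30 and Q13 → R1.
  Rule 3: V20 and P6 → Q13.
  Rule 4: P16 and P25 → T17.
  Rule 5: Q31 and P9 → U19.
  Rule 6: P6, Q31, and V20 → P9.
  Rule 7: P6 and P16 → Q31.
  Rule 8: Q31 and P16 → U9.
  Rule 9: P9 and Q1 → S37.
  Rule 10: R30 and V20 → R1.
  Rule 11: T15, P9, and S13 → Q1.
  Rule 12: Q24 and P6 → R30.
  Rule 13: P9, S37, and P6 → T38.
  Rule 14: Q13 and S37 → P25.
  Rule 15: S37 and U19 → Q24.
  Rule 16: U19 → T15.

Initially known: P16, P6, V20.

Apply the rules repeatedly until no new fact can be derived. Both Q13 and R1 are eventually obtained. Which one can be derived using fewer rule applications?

Q13

Q13: From V20 and P6, Rule 3 gives Q13. [1 rule application]
R1: P6 and P16 hold, so Q31 follows (Rule 7). P6, Q31, and V20 hold, so P9 follows (Rule 6). Q31 and P9 hold, so U19 follows (Rule 5). From U19, Rule 16 gives T15. From T15, U19, and P16, Rule 1 gives R1. [5 rule applications]
Q13 needs fewer.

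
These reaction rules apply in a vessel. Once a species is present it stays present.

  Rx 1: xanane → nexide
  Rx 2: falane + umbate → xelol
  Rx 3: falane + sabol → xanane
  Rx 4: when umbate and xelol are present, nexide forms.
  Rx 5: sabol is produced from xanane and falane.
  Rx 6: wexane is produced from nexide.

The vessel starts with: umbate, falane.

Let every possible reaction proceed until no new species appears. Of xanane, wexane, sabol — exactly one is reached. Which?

falane and umbate present → xelol forms (Rx 2).
umbate and xelol present → nexide forms (Rx 4).
nexide present → wexane forms (Rx 6).
sabol would need xanane and falane (Rx 5), but xanane never forms. xanane would need falane and sabol (Rx 3), but sabol never forms.

wexane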